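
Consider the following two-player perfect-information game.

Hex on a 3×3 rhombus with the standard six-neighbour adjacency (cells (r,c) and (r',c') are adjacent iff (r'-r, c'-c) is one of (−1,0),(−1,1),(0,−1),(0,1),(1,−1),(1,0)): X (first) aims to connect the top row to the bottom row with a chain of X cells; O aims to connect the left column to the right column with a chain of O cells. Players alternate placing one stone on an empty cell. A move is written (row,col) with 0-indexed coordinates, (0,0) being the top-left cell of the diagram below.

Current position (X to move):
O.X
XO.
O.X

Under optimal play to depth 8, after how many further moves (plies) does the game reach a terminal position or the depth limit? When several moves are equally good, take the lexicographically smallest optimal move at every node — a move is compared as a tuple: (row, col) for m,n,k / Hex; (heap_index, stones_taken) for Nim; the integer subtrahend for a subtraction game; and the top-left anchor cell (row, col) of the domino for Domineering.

PV length from [O.X/XO./O.X]: 1 ply

ply 1, X at O.X/XO./O.X | (0,1)=-1→OXX/XO./O.X; (1,2)=+1→O.X/XOX/O.X*; (2,1)=-1→O.X/XO./OXX
ply 2: O.X/XOX/O.X is terminal -1 (O); from O.X/XO./O.X depth 8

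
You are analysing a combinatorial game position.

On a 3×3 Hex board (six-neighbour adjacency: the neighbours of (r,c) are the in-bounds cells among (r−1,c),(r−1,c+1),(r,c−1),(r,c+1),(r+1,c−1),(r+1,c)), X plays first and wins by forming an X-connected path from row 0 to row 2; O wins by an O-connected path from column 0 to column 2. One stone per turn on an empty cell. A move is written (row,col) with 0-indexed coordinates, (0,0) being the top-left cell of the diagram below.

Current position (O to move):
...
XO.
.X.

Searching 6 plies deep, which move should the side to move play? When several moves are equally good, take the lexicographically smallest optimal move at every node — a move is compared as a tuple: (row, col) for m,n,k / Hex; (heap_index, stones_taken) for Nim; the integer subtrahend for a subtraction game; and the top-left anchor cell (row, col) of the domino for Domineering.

p1 O@[.../XO./.X.]: (0,0)[O../XO./.X.]+1* (0,1)[.O./XO./.X.]+1 (0,2)[..O/XO./.X.]-1 (1,2)[.../XOO/.X.]-1 (2,0)[.../XO./OX.]+1 (2,2)[.../XO./.XO]-1
p2 X@[O../XO./.X.]: (0,1)[OX./XO./.X.]-1* (0,2)[O.X/XO./.X.]-1 (1,2)[O../XOX/.X.]-1 (2,0)[O../XO./XX.]-1 (2,2)[O../XO./.XX]-1
p3 O@[OX./XO./.X.]: (0,2)[OXO/XO./.X.]-1 (1,2)[OX./XOO/.X.]-1 (2,0)[OX./XO./OX.]+1* (2,2)[OX./XO./.XO]-1
p4 X@[OX./XO./OX.]: (0,2)[OXX/XO./OX.]-1* (1,2)[OX./XOX/OX.]-1 (2,2)[OX./XO./OXX]-1
p5 O@[OXX/XO./OX.]: (1,2)[OXX/XOO/OX.]+1* (2,2)[OXX/XO./OXO]-1
p6 X@[OXX/XOO/OX.] terminal -1; root [.../XO./.X.] d6

O's best at [.../XO./.X.]: (0,0)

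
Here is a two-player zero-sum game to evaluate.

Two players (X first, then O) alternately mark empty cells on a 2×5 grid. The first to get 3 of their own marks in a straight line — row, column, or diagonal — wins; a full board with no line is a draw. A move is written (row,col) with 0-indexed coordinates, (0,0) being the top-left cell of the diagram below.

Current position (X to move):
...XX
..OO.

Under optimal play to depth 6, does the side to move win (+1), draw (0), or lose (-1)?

[...XX/..OO.] X move#1: (0,0):-1/X..XX/..OO., (0,1):-1/.X.XX/..OO., (0,2):+1/..XXX/..OO.*, (1,0):-1/...XX/X.OO., (1,1):-1/...XX/.XOO., (1,4):-1/...XX/..OOX
[..XXX/..OO.] end (terminal -1, O#2); searched ...XX/..OO. to 6

value(...XX/..OO., X) = +1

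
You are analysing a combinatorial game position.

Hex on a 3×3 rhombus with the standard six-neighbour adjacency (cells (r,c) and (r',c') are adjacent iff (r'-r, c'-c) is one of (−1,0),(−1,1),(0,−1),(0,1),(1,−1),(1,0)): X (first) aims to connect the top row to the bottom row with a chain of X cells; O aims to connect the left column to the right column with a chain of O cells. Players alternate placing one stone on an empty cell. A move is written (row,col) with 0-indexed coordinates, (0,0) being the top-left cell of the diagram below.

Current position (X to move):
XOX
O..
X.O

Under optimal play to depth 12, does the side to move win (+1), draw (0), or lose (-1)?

[XOX/O../X.O] X move#1: (1,1):+1/XOX/OX./X.O*, (1,2):+1/XOX/O.X/X.O, (2,1):+1/XOX/O../XXO
[XOX/OX./X.O] end (terminal -1, O#2); searched XOX/O../X.O to 12

value(XOX/O../X.O, X) = +1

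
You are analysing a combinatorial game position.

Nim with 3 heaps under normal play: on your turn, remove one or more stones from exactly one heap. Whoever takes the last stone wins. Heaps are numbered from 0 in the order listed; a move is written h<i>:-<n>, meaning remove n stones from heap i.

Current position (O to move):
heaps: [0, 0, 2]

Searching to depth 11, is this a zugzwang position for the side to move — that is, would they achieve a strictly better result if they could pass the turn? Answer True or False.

zugzwang((0,0,2), O) = False

p1 O@[(0,0,2)]: h2:-1[(0,0,1)]-1 h2:-2[(0,0,0)]+1*
p2 X@[(0,0,0)] terminal -1; root [(0,0,2)] d11
if O skipped the turn, X would face:
~ p1 X@[(0,0,2)]: h2:-1[(0,0,1)]-1 h2:-2[(0,0,0)]+1*
~ p2 O@[(0,0,0)] terminal -1; root [(0,0,2)] d11
compare (O): move=+1 vs pass=-1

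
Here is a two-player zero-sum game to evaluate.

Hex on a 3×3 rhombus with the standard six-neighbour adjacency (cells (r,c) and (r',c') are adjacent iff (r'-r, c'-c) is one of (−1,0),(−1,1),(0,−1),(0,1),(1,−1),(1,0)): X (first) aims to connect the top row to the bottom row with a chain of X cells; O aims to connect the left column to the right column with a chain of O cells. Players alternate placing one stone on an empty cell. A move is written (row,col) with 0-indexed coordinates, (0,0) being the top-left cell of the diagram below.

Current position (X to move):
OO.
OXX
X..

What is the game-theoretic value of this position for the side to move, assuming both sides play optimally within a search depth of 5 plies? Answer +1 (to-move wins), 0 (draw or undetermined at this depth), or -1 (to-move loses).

value(OO./OXX/X.., X) = +1

[OO./OXX/X..] X move#1: (0,2):+1/OOX/OXX/X..*, (2,1):-1/OO./OXX/XX., (2,2):-1/OO./OXX/X.X
[OOX/OXX/X..] end (terminal -1, O#2); searched OO./OXX/X.. to 5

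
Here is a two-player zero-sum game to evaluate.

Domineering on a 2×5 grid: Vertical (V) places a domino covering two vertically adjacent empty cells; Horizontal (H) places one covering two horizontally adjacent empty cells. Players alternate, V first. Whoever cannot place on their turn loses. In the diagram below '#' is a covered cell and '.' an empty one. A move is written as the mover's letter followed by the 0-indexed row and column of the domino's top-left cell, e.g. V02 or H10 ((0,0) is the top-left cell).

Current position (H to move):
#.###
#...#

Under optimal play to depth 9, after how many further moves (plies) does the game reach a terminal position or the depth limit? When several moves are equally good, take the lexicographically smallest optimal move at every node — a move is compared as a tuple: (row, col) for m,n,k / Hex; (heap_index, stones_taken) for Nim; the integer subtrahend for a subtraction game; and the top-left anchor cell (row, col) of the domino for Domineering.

PV length from [#.###/#...#]: 1 ply

p1 H@[#.###/#...#]: H11[#.###/###.#]+1* H12[#.###/#.###]-1
p2 V@[#.###/###.#] terminal -1; root [#.###/#...#] d9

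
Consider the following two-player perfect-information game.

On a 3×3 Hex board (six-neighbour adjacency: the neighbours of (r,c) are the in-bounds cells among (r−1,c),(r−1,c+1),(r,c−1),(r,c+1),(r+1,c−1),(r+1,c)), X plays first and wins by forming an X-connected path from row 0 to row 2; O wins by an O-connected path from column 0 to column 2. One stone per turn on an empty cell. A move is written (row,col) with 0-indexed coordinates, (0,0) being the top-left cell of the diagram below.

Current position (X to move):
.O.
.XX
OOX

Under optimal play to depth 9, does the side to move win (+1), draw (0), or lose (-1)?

value(.O./.XX/OOX, X) = +1

[.O./.XX/OOX] X move#1: (0,0):+1/XO./.XX/OOX*, (0,2):+1/.OX/.XX/OOX, (1,0):+1/.O./XXX/OOX
[XO./.XX/OOX] O move#2: (0,2):-1/XOO/.XX/OOX*, (1,0):-1/XO./OXX/OOX
[XOO/.XX/OOX] X move#3: (1,0):+1/XOO/XXX/OOX*
[XOO/XXX/OOX] end (terminal -1, O#4); searched .O./.XX/OOX to 9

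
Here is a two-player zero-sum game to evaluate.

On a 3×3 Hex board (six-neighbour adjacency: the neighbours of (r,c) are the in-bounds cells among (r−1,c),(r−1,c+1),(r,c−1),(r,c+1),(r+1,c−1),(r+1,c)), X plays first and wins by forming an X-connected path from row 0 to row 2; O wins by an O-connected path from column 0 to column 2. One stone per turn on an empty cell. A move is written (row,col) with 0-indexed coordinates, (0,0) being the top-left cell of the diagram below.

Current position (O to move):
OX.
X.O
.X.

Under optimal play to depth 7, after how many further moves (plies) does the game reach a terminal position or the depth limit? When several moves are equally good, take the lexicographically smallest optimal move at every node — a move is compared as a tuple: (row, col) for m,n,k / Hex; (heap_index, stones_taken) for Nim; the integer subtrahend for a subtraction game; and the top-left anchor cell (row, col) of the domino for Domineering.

p1 O@[OX./X.O/.X.]: (0,2)[OXO/X.O/.X.]-1* (1,1)[OX./XOO/.X.]-1 (2,0)[OX./X.O/OX.]-1 (2,2)[OX./X.O/.XO]-1
p2 X@[OXO/X.O/.X.]: (1,1)[OXO/XXO/.X.]+1* (2,0)[OXO/X.O/XX.]+1 (2,2)[OXO/X.O/.XX]+1
p3 O@[OXO/XXO/.X.] terminal -1; root [OX./X.O/.X.] d7

PV length from [OX./X.O/.X.]: 2 plies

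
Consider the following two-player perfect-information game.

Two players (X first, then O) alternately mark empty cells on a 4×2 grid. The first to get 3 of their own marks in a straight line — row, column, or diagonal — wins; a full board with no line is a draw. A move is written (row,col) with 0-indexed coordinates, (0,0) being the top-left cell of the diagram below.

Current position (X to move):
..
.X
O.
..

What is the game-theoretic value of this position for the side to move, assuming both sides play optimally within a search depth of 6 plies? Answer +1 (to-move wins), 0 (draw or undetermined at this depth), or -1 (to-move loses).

value(../.X/O./.., X) = +1

[../.X/O./..] X move#1: (0,0):+0/X./.X/O./.., (0,1):+0/.X/.X/O./.., (1,0):+0/../XX/O./.., (2,1):+1/../.X/OX/..*, (3,0):+0/../.X/O./X., (3,1):+0/../.X/O./.X
[../.X/OX/..] O move#2: (0,0):-1/O./.X/OX/..*, (0,1):-1/.O/.X/OX/.., (1,0):-1/../OX/OX/.., (3,0):-1/../.X/OX/O., (3,1):-1/../.X/OX/.O
[O./.X/OX/..] X move#3: (0,1):+1/OX/.X/OX/..*, (1,0):+1/O./XX/OX/.., (3,0):-1/O./.X/OX/X., (3,1):+1/O./.X/OX/.X
[OX/.X/OX/..] end (terminal -1, O#4); searched ../.X/O./.. to 6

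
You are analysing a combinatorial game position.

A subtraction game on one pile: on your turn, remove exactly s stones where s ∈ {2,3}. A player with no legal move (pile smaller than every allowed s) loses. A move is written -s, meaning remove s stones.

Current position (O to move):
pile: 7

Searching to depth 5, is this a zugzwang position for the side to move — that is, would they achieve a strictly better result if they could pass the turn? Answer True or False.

ply 1, O at 7 | -2=+1→5*; -3=-1→4
ply 2, X at 5 | -2=-1→3*; -3=-1→2
ply 3, O at 3 | -2=+1→1*; -3=+1→0
ply 4: 1 is terminal -1 (X); from 7 depth 5
if O skipped the turn, X would face:
~ ply 1, X at 7 | -2=+1→5*; -3=-1→4
~ ply 2, O at 5 | -2=-1→3*; -3=-1→2
~ ply 3, X at 3 | -2=+1→1*; -3=+1→0
~ ply 4: 1 is terminal -1 (O); from 7 depth 5
compare (O): move=+1 vs pass=-1

zugzwang(7, O) = False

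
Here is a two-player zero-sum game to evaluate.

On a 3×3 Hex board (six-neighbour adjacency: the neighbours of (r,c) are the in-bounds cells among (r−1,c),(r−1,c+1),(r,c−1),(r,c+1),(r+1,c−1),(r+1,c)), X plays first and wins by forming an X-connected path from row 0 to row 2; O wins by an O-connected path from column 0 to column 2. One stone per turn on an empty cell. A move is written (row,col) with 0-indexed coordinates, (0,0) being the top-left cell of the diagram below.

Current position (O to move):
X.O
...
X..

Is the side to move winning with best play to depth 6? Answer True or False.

O winning at [X.O/.../X..]: True

p1 O@[X.O/.../X..]: (0,1)[XOO/.../X..]-1 (1,0)[X.O/O../X..]+1* (1,1)[X.O/.O./X..]-1 (1,2)[X.O/..O/X..]-1 (2,1)[X.O/.../XO.]-1 (2,2)[X.O/.../X.O]-1
p2 X@[X.O/O../X..]: (0,1)[XXO/O../X..]-1* (1,1)[X.O/OX./X..]-1 (1,2)[X.O/O.X/X..]-1 (2,1)[X.O/O../XX.]-1 (2,2)[X.O/O../X.X]-1
p3 O@[XXO/O../X..]: (1,1)[XXO/OO./X..]+1* (1,2)[XXO/O.O/X..]-1 (2,1)[XXO/O../XO.]-1 (2,2)[XXO/O../X.O]-1
p4 X@[XXO/OO./X..] terminal -1; root [X.O/.../X..] d6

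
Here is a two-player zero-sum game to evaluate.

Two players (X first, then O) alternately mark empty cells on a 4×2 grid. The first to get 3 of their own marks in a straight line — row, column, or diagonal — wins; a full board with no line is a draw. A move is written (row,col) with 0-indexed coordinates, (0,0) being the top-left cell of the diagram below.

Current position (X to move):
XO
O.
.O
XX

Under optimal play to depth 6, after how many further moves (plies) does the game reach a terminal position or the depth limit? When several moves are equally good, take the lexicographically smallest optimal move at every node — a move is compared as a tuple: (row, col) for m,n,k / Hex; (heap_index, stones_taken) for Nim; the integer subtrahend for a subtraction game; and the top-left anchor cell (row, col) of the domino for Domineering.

PV length from [XO/O./.O/XX]: 2 plies

p1 X@[XO/O./.O/XX]: (1,1)[XO/OX/.O/XX]+0* (2,0)[XO/O./XO/XX]-1
p2 O@[XO/OX/.O/XX]: (2,0)[XO/OX/OO/XX]+0*
p3 X@[XO/OX/OO/XX] terminal +0; root [XO/O./.O/XX] d6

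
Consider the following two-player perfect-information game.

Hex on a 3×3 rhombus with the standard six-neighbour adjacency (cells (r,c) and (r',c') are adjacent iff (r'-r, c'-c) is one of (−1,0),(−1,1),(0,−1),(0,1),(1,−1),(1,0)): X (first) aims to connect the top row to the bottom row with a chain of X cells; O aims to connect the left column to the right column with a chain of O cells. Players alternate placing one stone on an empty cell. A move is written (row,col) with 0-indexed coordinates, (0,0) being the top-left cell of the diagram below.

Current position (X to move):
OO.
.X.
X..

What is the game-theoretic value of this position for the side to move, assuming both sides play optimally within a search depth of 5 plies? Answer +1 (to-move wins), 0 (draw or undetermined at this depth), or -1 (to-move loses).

p1 X@[OO./.X./X..]: (0,2)[OOX/.X./X..]+1* (1,0)[OO./XX./X..]-1 (1,2)[OO./.XX/X..]-1 (2,1)[OO./.X./XX.]-1 (2,2)[OO./.X./X.X]-1
p2 O@[OOX/.X./X..] terminal -1; root [OO./.X./X..] d5

value(OO./.X./X.., X) = +1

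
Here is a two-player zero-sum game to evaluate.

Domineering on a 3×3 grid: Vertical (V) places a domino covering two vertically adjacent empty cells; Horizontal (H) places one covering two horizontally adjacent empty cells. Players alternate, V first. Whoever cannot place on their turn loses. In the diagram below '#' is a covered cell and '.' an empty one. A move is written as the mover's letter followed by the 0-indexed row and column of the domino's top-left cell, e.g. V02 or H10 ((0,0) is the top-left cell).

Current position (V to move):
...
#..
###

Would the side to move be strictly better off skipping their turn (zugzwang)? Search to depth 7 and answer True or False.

zugzwang(.../#../###, V) = False

[.../#../###] V move#1: V01:+1/.#./##./###*, V02:-1/..#/#.#/###
[.#./##./###] end (terminal -1, H#2); searched .../#../### to 7
if V skipped the turn, H would face:
~ [.../#../###] H move#1: H00:-1/##./#../###, H01:+1/.##/#../###*, H11:+1/.../###/###
~ [.##/#../###] end (terminal -1, V#2); searched .../#../### to 7
compare (V): move=+1 vs pass=-1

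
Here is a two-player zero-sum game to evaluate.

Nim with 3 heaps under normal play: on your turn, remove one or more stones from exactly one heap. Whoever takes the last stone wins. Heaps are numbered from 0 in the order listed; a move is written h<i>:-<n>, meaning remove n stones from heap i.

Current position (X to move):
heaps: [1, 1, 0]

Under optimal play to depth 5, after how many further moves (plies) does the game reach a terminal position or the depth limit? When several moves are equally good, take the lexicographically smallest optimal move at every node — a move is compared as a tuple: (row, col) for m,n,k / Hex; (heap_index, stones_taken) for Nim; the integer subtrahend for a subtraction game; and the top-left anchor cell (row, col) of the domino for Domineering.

p1 X@[(1,1,0)]: h0:-1[(0,1,0)]-1* h1:-1[(1,0,0)]-1
p2 O@[(0,1,0)]: h1:-1[(0,0,0)]+1*
p3 X@[(0,0,0)] terminal -1; root [(1,1,0)] d5

PV length from [(1,1,0)]: 2 plies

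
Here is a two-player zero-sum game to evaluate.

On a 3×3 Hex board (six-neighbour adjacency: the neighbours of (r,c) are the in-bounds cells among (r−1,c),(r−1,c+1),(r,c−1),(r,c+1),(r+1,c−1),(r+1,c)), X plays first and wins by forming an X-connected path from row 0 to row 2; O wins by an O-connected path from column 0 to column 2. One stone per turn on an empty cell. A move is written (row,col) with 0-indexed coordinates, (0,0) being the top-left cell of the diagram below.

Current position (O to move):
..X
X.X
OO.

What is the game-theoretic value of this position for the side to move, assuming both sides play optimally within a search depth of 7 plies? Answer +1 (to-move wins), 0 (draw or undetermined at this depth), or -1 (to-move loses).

ply 1, O at ..X/X.X/OO. | (0,0)=-1→O.X/X.X/OO.; (0,1)=-1→.OX/X.X/OO.; (1,1)=-1→..X/XOX/OO.; (2,2)=+1→..X/X.X/OOO*
ply 2: ..X/X.X/OOO is terminal -1 (X); from ..X/X.X/OO. depth 7

value(..X/X.X/OO., O) = +1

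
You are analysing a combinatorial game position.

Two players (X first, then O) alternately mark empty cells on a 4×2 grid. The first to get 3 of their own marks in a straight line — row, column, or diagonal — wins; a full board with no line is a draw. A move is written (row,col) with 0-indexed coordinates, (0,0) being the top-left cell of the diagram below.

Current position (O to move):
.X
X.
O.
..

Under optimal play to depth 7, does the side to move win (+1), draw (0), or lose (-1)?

[.X/X./O./..] O move#1: (0,0):+0/OX/X./O./..*, (1,1):+0/.X/XO/O./.., (2,1):+0/.X/X./OO/.., (3,0):+0/.X/X./O./O., (3,1):+0/.X/X./O./.O
[OX/X./O./..] X move#2: (1,1):+0/OX/XX/O./..*, (2,1):+0/OX/X./OX/.., (3,0):+0/OX/X./O./X., (3,1):+0/OX/X./O./.X
[OX/XX/O./..] O move#3: (2,1):+0/OX/XX/OO/..*, (3,0):-1/OX/XX/O./O., (3,1):-1/OX/XX/O./.O
[OX/XX/OO/..] X move#4: (3,0):+0/OX/XX/OO/X.*, (3,1):+0/OX/XX/OO/.X
[OX/XX/OO/X.] O move#5: (3,1):+0/OX/XX/OO/XO*
[OX/XX/OO/XO] end (terminal +0, X#6); searched .X/X./O./.. to 7

value(.X/X./O./.., O) = 0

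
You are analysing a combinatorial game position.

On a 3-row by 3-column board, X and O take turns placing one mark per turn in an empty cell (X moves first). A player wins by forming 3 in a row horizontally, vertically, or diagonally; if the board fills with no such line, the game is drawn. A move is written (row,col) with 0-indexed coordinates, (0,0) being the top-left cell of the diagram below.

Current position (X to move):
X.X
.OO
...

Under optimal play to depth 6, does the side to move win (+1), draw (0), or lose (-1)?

value(X.X/.OO/..., X) = +1

ply 1, X at X.X/.OO/... | (0,1)=+1→XXX/.OO/...*; (1,0)=+1→X.X/XOO/...; (2,0)=-1→X.X/.OO/X..; (2,1)=-1→X.X/.OO/.X.; (2,2)=-1→X.X/.OO/..X
ply 2: XXX/.OO/... is terminal -1 (O); from X.X/.OO/... depth 6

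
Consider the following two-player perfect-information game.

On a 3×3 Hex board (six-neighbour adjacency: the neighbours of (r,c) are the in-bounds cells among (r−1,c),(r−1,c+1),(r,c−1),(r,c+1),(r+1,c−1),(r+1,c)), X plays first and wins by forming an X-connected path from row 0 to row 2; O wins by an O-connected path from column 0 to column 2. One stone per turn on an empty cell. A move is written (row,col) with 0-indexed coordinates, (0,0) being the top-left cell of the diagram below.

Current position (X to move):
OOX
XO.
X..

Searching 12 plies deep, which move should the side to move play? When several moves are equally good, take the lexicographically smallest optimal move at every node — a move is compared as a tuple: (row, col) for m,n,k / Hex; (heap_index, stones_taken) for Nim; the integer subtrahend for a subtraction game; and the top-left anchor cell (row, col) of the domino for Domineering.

[OOX/XO./X..] X move#1: (1,2):+1/OOX/XOX/X..*, (2,1):-1/OOX/XO./XX., (2,2):-1/OOX/XO./X.X
[OOX/XOX/X..] O move#2: (2,1):-1/OOX/XOX/XO.*, (2,2):-1/OOX/XOX/X.O
[OOX/XOX/XO.] X move#3: (2,2):+1/OOX/XOX/XOX*
[OOX/XOX/XOX] end (terminal -1, O#4); searched OOX/XO./X.. to 12

X's best at [OOX/XO./X..]: (1,2)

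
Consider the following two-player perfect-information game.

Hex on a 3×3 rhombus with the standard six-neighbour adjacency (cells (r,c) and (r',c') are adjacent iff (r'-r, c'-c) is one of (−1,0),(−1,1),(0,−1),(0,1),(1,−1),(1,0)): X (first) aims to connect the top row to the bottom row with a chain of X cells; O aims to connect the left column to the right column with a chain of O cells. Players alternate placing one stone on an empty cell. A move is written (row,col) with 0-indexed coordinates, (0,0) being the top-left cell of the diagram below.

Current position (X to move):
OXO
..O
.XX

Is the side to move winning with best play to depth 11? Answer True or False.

X winning at [OXO/..O/.XX]: True

ply 1, X at OXO/..O/.XX | (1,0)=+1→OXO/X.O/.XX*; (1,1)=+1→OXO/.XO/.XX; (2,0)=+1→OXO/..O/XXX
ply 2, O at OXO/X.O/.XX | (1,1)=-1→OXO/XOO/.XX*; (2,0)=-1→OXO/X.O/OXX
ply 3, X at OXO/XOO/.XX | (2,0)=+1→OXO/XOO/XXX*
ply 4: OXO/XOO/XXX is terminal -1 (O); from OXO/..O/.XX depth 11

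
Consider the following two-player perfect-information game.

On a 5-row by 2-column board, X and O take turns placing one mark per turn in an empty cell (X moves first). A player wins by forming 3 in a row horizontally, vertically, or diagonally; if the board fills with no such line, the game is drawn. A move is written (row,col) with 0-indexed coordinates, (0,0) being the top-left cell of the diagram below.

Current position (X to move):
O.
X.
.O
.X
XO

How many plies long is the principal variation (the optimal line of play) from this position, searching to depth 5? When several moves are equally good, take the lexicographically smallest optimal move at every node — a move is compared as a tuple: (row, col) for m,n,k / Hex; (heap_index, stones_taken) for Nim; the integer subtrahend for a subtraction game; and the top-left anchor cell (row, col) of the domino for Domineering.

PV length from [O./X./.O/.X/XO]: 4 plies

ply 1, X at O./X./.O/.X/XO | (0,1)=+0→OX/X./.O/.X/XO*; (1,1)=+0→O./XX/.O/.X/XO; (2,0)=+0→O./X./XO/.X/XO; (3,0)=+0→O./X./.O/XX/XO
ply 2, O at OX/X./.O/.X/XO | (1,1)=+0→OX/XO/.O/.X/XO*; (2,0)=+0→OX/X./OO/.X/XO; (3,0)=+0→OX/X./.O/OX/XO
ply 3, X at OX/XO/.O/.X/XO | (2,0)=+0→OX/XO/XO/.X/XO*; (3,0)=+0→OX/XO/.O/XX/XO
ply 4, O at OX/XO/XO/.X/XO | (3,0)=+0→OX/XO/XO/OX/XO*
ply 5: OX/XO/XO/OX/XO is terminal +0 (X); from O./X./.O/.X/XO depth 5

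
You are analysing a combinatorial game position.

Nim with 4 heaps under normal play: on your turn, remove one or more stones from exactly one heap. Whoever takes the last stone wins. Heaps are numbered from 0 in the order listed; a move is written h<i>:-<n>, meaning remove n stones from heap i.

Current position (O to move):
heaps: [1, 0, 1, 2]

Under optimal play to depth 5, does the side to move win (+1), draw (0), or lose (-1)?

p1 O@[(1,0,1,2)]: h0:-1[(0,0,1,2)]-1 h2:-1[(1,0,0,2)]-1 h3:-1[(1,0,1,1)]-1 h3:-2[(1,0,1,0)]+1*
p2 X@[(1,0,1,0)]: h0:-1[(0,0,1,0)]-1* h2:-1[(1,0,0,0)]-1
p3 O@[(0,0,1,0)]: h2:-1[(0,0,0,0)]+1*
p4 X@[(0,0,0,0)] terminal -1; root [(1,0,1,2)] d5

value((1,0,1,2), O) = +1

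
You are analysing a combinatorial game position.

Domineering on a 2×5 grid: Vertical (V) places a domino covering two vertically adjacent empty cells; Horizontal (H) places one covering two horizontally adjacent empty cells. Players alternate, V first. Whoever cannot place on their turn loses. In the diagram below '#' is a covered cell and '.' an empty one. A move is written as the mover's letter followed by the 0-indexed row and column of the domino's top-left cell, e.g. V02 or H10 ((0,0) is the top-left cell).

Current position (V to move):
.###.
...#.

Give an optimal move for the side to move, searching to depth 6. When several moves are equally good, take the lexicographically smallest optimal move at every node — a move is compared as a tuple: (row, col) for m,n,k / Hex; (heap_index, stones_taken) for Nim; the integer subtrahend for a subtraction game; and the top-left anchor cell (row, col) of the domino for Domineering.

[.###./...#.] V move#1: V00:+1/####./#..#.*, V04:-1/.####/...##
[####./#..#.] H move#2: H11:-1/####./####.*
[####./####.] V move#3: V04:+1/#####/#####*
[#####/#####] end (terminal -1, H#4); searched .###./...#. to 6

V's best at [.###./...#.]: V00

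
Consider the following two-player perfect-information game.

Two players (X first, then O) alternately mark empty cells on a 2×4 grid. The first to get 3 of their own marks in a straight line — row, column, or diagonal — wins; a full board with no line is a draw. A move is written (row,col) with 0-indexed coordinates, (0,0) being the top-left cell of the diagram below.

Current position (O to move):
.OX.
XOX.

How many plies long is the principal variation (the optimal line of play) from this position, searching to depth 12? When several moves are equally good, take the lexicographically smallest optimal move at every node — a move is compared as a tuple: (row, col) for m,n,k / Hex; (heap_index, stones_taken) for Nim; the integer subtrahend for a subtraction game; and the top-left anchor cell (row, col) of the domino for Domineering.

p1 O@[.OX./XOX.]: (0,0)[OOX./XOX.]+0* (0,3)[.OXO/XOX.]+0 (1,3)[.OX./XOXO]+0
p2 X@[OOX./XOX.]: (0,3)[OOXX/XOX.]+0* (1,3)[OOX./XOXX]+0
p3 O@[OOXX/XOX.]: (1,3)[OOXX/XOXO]+0*
p4 X@[OOXX/XOXO] terminal +0; root [.OX./XOX.] d12

PV length from [.OX./XOX.]: 3 plies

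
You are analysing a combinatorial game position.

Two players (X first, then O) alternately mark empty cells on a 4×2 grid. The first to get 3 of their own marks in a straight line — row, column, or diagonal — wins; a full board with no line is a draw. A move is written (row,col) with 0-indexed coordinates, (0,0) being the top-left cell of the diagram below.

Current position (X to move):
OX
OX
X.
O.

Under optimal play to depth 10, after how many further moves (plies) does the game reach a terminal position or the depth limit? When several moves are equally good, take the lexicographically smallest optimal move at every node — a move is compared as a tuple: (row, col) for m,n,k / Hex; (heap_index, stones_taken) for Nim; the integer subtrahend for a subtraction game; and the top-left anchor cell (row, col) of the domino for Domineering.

PV length from [OX/OX/X./O.]: 1 ply

[OX/OX/X./O.] X move#1: (2,1):+1/OX/OX/XX/O.*, (3,1):+0/OX/OX/X./OX
[OX/OX/XX/O.] end (terminal -1, O#2); searched OX/OX/X./O. to 10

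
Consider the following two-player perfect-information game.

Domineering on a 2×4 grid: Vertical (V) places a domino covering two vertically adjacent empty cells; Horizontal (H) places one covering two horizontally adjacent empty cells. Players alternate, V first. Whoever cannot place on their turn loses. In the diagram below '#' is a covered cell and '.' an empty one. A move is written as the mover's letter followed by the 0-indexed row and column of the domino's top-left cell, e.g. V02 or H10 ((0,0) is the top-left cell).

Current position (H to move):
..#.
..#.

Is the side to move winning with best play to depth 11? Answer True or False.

p1 H@[..#./..#.]: H00[###./..#.]+1* H10[..#./###.]+1
p2 V@[###./..#.]: V03[####/..##]-1*
p3 H@[####/..##]: H10[####/####]+1*
p4 V@[####/####] terminal -1; root [..#./..#.] d11

H winning at [..#./..#.]: True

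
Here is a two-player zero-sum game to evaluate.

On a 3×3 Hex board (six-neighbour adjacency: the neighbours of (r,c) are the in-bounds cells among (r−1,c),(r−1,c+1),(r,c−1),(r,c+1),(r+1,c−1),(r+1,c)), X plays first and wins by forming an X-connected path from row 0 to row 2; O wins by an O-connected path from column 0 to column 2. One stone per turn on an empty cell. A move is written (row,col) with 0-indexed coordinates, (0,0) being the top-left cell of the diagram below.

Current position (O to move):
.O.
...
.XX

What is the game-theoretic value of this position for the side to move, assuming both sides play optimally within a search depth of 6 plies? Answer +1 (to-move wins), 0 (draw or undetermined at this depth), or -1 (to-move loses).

ply 1, O at .O./.../.XX | (0,0)=-1→OO./.../.XX; (0,2)=+1→.OO/.../.XX*; (1,0)=-1→.O./O../.XX; (1,1)=+1→.O./.O./.XX; (1,2)=+1→.O./..O/.XX; (2,0)=-1→.O./.../OXX
ply 2, X at .OO/.../.XX | (0,0)=-1→XOO/.../.XX*; (1,0)=-1→.OO/X../.XX; (1,1)=-1→.OO/.X./.XX; (1,2)=-1→.OO/..X/.XX; (2,0)=-1→.OO/.../XXX
ply 3, O at XOO/.../.XX | (1,0)=+1→XOO/O../.XX*; (1,1)=+1→XOO/.O./.XX; (1,2)=-1→XOO/..O/.XX; (2,0)=+1→XOO/.../OXX
ply 4: XOO/O../.XX is terminal -1 (X); from .O./.../.XX depth 6

value(.O./.../.XX, O) = +1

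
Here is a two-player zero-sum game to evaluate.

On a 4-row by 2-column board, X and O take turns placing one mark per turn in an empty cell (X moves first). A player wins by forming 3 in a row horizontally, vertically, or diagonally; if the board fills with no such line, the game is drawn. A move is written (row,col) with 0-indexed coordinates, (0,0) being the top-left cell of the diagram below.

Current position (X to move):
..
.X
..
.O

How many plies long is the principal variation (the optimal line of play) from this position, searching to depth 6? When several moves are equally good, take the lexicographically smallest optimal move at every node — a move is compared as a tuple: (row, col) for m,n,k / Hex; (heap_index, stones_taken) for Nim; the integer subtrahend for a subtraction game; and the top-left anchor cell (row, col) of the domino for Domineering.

PV length from [../.X/../.O]: 6 plies

ply 1, X at ../.X/../.O | (0,0)=+0→X./.X/../.O*; (0,1)=+0→.X/.X/../.O; (1,0)=+0→../XX/../.O; (2,0)=+0→../.X/X./.O; (2,1)=+0→../.X/.X/.O; (3,0)=+0→../.X/../XO
ply 2, O at X./.X/../.O | (0,1)=+0→XO/.X/../.O*; (1,0)=+0→X./OX/../.O; (2,0)=+0→X./.X/O./.O; (2,1)=+0→X./.X/.O/.O; (3,0)=+0→X./.X/../OO
ply 3, X at XO/.X/../.O | (1,0)=+0→XO/XX/../.O*; (2,0)=+0→XO/.X/X./.O; (2,1)=+0→XO/.X/.X/.O; (3,0)=+0→XO/.X/../XO
ply 4, O at XO/XX/../.O | (2,0)=+0→XO/XX/O./.O*; (2,1)=-1→XO/XX/.O/.O; (3,0)=-1→XO/XX/../OO
ply 5, X at XO/XX/O./.O | (2,1)=+0→XO/XX/OX/.O*; (3,0)=+0→XO/XX/O./XO
ply 6, O at XO/XX/OX/.O | (3,0)=+0→XO/XX/OX/OO*
ply 7: XO/XX/OX/OO is terminal +0 (X); from ../.X/../.O depth 6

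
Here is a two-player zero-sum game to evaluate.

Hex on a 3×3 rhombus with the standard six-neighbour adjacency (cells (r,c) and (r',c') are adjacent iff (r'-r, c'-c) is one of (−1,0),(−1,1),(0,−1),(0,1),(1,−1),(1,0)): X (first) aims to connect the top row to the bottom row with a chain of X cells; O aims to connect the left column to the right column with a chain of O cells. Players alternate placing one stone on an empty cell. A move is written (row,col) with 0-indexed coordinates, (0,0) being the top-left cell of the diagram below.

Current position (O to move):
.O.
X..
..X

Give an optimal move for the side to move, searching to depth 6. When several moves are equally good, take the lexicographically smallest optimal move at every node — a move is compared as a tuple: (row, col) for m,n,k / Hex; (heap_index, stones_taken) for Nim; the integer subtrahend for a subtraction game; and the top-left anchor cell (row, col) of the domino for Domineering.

ply 1, O at .O./X../..X | (0,0)=-1→OO./X../..X; (0,2)=-1→.OO/X../..X; (1,1)=+1→.O./XO./..X*; (1,2)=-1→.O./X.O/..X; (2,0)=-1→.O./X../O.X; (2,1)=-1→.O./X../.OX
ply 2, X at .O./XO./..X | (0,0)=-1→XO./XO./..X*; (0,2)=-1→.OX/XO./..X; (1,2)=-1→.O./XOX/..X; (2,0)=-1→.O./XO./X.X; (2,1)=-1→.O./XO./.XX
ply 3, O at XO./XO./..X | (0,2)=-1→XOO/XO./..X; (1,2)=-1→XO./XOO/..X; (2,0)=+1→XO./XO./O.X*; (2,1)=-1→XO./XO./.OX
ply 4, X at XO./XO./O.X | (0,2)=-1→XOX/XO./O.X*; (1,2)=-1→XO./XOX/O.X; (2,1)=-1→XO./XO./OXX
ply 5, O at XOX/XO./O.X | (1,2)=+1→XOX/XOO/O.X*; (2,1)=-1→XOX/XO./OOX
ply 6: XOX/XOO/O.X is terminal -1 (X); from .O./X../..X depth 6

O's best at [.O./X../..X]: (1,1)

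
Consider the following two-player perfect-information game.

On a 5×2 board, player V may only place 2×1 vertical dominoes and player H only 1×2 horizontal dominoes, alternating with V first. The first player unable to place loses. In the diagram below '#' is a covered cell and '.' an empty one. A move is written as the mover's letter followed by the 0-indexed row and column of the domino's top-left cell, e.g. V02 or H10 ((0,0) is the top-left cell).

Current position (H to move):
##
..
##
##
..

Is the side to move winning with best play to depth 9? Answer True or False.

H winning at [##/../##/##/..]: True

p1 H@[##/../##/##/..]: H10[##/##/##/##/..]+1* H40[##/../##/##/##]+1
p2 V@[##/##/##/##/..] terminal -1; root [##/../##/##/..] d9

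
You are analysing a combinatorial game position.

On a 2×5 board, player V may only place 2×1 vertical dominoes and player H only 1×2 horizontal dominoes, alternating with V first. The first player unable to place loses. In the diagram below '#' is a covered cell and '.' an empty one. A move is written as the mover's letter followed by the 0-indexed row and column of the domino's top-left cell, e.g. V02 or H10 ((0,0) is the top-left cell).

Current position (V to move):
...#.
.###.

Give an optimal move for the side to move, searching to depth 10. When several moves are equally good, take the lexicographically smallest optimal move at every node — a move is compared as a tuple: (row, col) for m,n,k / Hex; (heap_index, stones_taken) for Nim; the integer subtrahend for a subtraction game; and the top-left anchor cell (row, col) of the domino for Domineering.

V's best at [...#./.###.]: V00

[...#./.###.] V move#1: V00:+1/#..#./####.*, V04:-1/...##/.####
[#..#./####.] H move#2: H01:-1/####./####.*
[####./####.] V move#3: V04:+1/#####/#####*
[#####/#####] end (terminal -1, H#4); searched ...#./.###. to 10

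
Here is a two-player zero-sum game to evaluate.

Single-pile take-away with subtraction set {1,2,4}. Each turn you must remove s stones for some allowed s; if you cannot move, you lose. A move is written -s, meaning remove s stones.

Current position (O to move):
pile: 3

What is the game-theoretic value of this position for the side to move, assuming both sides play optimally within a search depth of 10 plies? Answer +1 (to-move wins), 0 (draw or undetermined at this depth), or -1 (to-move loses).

p1 O@[3]: -1[2]-1* -2[1]-1
p2 X@[2]: -1[1]-1 -2[0]+1*
p3 O@[0] terminal -1; root [3] d10

value(3, O) = -1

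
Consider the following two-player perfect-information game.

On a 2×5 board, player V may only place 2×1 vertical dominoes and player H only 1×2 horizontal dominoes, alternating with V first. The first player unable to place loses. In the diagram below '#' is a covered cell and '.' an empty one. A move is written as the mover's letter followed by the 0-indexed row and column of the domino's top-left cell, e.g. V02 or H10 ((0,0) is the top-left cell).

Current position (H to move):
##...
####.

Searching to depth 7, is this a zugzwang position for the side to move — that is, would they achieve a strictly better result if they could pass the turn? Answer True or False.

zugzwang(##.../####., H) = False

[##.../####.] H move#1: H02:-1/####./####., H03:+1/##.##/####.*
[##.##/####.] end (terminal -1, V#2); searched ##.../####. to 7
suppose H passes — search the same position with V to move:
pass> [##.../####.] V move#1: V04:-1/##..#/#####*
pass> [##..#/#####] H move#2: H02:+1/#####/#####*
pass> [#####/#####] end (terminal -1, V#3); searched ##.../####. to 7
for H: play +1, pass +1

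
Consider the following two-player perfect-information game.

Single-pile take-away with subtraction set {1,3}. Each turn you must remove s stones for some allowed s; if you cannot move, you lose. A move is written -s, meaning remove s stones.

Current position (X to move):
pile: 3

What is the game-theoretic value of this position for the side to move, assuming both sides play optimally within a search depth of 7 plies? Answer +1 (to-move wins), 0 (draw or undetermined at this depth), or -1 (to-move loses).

value(3, X) = +1

p1 X@[3]: -1[2]+1* -3[0]+1
p2 O@[2]: -1[1]-1*
p3 X@[1]: -1[0]+1*
p4 O@[0] terminal -1; root [3] d7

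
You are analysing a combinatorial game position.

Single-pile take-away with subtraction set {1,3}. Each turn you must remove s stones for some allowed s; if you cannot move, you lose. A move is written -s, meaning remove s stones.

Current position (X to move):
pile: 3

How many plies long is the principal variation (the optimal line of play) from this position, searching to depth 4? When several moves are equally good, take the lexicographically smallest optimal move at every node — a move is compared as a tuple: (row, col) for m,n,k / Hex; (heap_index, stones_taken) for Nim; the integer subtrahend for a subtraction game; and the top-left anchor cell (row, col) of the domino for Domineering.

PV length from [3]: 3 plies

p1 X@[3]: -1[2]+1* -3[0]+1
p2 O@[2]: -1[1]-1*
p3 X@[1]: -1[0]+1*
p4 O@[0] terminal -1; root [3] d4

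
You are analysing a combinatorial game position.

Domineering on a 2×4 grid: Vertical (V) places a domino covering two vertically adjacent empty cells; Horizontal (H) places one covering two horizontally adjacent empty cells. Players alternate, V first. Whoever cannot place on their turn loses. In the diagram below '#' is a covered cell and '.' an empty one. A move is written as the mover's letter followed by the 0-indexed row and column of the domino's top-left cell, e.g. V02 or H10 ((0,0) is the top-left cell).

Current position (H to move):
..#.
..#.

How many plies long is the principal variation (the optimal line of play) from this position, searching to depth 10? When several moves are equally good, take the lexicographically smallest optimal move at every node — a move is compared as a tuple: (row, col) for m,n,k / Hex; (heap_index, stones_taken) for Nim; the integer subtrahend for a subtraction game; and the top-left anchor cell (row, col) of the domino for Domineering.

PV length from [..#./..#.]: 3 plies

ply 1, H at ..#./..#. | H00=+1→###./..#.*; H10=+1→..#./###.
ply 2, V at ###./..#. | V03=-1→####/..##*
ply 3, H at ####/..## | H10=+1→####/####*
ply 4: ####/#### is terminal -1 (V); from ..#./..#. depth 10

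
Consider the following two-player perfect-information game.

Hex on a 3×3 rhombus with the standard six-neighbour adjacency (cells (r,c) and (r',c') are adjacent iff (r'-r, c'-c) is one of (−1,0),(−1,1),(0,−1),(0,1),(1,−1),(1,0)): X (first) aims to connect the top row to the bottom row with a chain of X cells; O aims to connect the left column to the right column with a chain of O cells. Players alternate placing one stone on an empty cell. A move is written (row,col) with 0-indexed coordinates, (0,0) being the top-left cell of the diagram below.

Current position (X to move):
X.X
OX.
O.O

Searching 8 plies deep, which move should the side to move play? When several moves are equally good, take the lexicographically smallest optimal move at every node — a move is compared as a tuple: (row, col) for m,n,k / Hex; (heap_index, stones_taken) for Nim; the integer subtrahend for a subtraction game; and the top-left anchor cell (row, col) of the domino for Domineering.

X's best at [X.X/OX./O.O]: (2,1)

ply 1, X at X.X/OX./O.O | (0,1)=-1→XXX/OX./O.O; (1,2)=-1→X.X/OXX/O.O; (2,1)=+1→X.X/OX./OXO*
ply 2: X.X/OX./OXO is terminal -1 (O); from X.X/OX./O.O depth 8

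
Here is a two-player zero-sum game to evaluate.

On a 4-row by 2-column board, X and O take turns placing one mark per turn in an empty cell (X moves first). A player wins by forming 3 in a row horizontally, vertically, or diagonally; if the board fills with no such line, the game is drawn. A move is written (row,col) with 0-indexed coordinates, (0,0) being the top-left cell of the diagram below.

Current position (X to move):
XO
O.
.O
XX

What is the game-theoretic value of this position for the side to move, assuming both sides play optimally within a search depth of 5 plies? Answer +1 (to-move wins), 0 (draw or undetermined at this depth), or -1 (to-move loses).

value(XO/O./.O/XX, X) = 0

p1 X@[XO/O./.O/XX]: (1,1)[XO/OX/.O/XX]+0* (2,0)[XO/O./XO/XX]-1
p2 O@[XO/OX/.O/XX]: (2,0)[XO/OX/OO/XX]+0*
p3 X@[XO/OX/OO/XX] terminal +0; root [XO/O./.O/XX] d5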